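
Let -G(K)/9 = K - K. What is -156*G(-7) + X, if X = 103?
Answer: 103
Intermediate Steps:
G(K) = 0 (G(K) = -9*(K - K) = -9*0 = 0)
-156*G(-7) + X = -156*0 + 103 = 0 + 103 = 103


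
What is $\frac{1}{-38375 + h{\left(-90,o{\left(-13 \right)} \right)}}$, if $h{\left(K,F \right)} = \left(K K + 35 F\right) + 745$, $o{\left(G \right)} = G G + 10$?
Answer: $- \frac{1}{23265} \approx -4.2983 \cdot 10^{-5}$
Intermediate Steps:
$o{\left(G \right)} = 10 + G^{2}$ ($o{\left(G \right)} = G^{2} + 10 = 10 + G^{2}$)
$h{\left(K,F \right)} = 745 + K^{2} + 35 F$ ($h{\left(K,F \right)} = \left(K^{2} + 35 F\right) + 745 = 745 + K^{2} + 35 F$)
$\frac{1}{-38375 + h{\left(-90,o{\left(-13 \right)} \right)}} = \frac{1}{-38375 + \left(745 + \left(-90\right)^{2} + 35 \left(10 + \left(-13\right)^{2}\right)\right)} = \frac{1}{-38375 + \left(745 + 8100 + 35 \left(10 + 169\right)\right)} = \frac{1}{-38375 + \left(745 + 8100 + 35 \cdot 179\right)} = \frac{1}{-38375 + \left(745 + 8100 + 6265\right)} = \frac{1}{-38375 + 15110} = \frac{1}{-23265} = - \frac{1}{23265}$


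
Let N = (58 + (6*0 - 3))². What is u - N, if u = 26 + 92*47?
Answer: 1325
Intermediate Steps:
u = 4350 (u = 26 + 4324 = 4350)
N = 3025 (N = (58 + (0 - 3))² = (58 - 3)² = 55² = 3025)
u - N = 4350 - 1*3025 = 4350 - 3025 = 1325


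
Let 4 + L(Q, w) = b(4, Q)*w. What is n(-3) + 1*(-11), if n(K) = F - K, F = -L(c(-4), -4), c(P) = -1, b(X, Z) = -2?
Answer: -12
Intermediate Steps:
L(Q, w) = -4 - 2*w
F = -4 (F = -(-4 - 2*(-4)) = -(-4 + 8) = -1*4 = -4)
n(K) = -4 - K
n(-3) + 1*(-11) = (-4 - 1*(-3)) + 1*(-11) = (-4 + 3) - 11 = -1 - 11 = -12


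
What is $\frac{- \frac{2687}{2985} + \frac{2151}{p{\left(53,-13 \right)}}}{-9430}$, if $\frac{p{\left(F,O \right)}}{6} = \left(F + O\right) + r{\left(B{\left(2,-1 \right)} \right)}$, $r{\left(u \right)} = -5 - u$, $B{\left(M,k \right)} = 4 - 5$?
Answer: $- \frac{72103}{75062800} \approx -0.00096057$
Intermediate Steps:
$B{\left(M,k \right)} = -1$ ($B{\left(M,k \right)} = 4 - 5 = -1$)
$p{\left(F,O \right)} = -24 + 6 F + 6 O$ ($p{\left(F,O \right)} = 6 \left(\left(F + O\right) - 4\right) = 6 \left(-4 + F + O\right) = -24 + 6 F + 6 O$)
$\frac{- \frac{2687}{2985} + \frac{2151}{p{\left(53,-13 \right)}}}{-9430} = \frac{- \frac{2687}{2985} + \frac{2151}{-24 + 6 \cdot 53 + 6 \left(-13\right)}}{-9430} = \left(\left(-2687\right) \frac{1}{2985} + \frac{2151}{-24 + 318 - 78}\right) \left(- \frac{1}{9430}\right) = \left(- \frac{2687}{2985} + \frac{2151}{216}\right) \left(- \frac{1}{9430}\right) = \left(- \frac{2687}{2985} + 2151 \cdot \frac{1}{216}\right) \left(- \frac{1}{9430}\right) = \left(- \frac{2687}{2985} + \frac{239}{24}\right) \left(- \frac{1}{9430}\right) = \frac{72103}{7960} \left(- \frac{1}{9430}\right) = - \frac{72103}{75062800}$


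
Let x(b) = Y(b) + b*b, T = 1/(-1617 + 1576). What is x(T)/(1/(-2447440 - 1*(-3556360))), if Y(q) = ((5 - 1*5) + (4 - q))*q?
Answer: -4435680/41 ≈ -1.0819e+5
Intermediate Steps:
T = -1/41 (T = 1/(-41) = -1/41 ≈ -0.024390)
Y(q) = q*(4 - q) (Y(q) = ((5 - 5) + (4 - q))*q = (0 + (4 - q))*q = (4 - q)*q = q*(4 - q))
x(b) = b² + b*(4 - b) (x(b) = b*(4 - b) + b*b = b*(4 - b) + b² = b² + b*(4 - b))
x(T)/(1/(-2447440 - 1*(-3556360))) = (4*(-1/41))/(1/(-2447440 - 1*(-3556360))) = -4/(41*(1/(-2447440 + 3556360))) = -4/(41*(1/1108920)) = -4/(41*1/1108920) = -4/41*1108920 = -4435680/41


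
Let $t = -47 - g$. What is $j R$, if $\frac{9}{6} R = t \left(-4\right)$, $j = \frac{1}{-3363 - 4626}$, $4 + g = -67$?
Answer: $\frac{64}{7989} \approx 0.008011$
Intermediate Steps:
$g = -71$ ($g = -4 - 67 = -71$)
$t = 24$ ($t = -47 - -71 = -47 + 71 = 24$)
$j = - \frac{1}{7989}$ ($j = \frac{1}{-7989} = - \frac{1}{7989} \approx -0.00012517$)
$R = -64$ ($R = \frac{2 \cdot 24 \left(-4\right)}{3} = \frac{2}{3} \left(-96\right) = -64$)
$j R = \left(- \frac{1}{7989}\right) \left(-64\right) = \frac{64}{7989}$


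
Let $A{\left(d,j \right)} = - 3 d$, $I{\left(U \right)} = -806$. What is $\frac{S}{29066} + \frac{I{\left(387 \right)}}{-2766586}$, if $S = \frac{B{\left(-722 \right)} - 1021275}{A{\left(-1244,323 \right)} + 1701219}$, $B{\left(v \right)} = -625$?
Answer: $\frac{9278761753499}{34275307106683719} \approx 0.00027071$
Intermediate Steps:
$S = - \frac{1021900}{1704951}$ ($S = \frac{-625 - 1021275}{\left(-3\right) \left(-1244\right) + 1701219} = - \frac{1021900}{3732 + 1701219} = - \frac{1021900}{1704951} \approx -0.59937$)
$\frac{S}{29066} + \frac{I{\left(387 \right)}}{-2766586} = - \frac{1021900}{1704951 \cdot 29066} - \frac{806}{-2766586} = \left(- \frac{1021900}{1704951}\right) \frac{1}{29066} - - \frac{403}{1383293} = - \frac{510950}{24778052883} + \frac{403}{1383293} = \frac{9278761753499}{34275307106683719}$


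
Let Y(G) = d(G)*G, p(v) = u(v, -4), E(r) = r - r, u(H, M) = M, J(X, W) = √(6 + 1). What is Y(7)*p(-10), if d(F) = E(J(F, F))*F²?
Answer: 0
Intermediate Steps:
J(X, W) = √7
E(r) = 0
p(v) = -4
d(F) = 0 (d(F) = 0*F² = 0)
Y(G) = 0 (Y(G) = 0*G = 0)
Y(7)*p(-10) = 0*(-4) = 0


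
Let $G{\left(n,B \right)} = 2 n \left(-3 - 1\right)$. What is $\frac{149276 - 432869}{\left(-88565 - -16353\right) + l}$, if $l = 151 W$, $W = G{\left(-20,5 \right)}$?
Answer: $\frac{283593}{48052} \approx 5.9018$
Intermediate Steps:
$G{\left(n,B \right)} = - 8 n$ ($G{\left(n,B \right)} = 2 n \left(-4\right) = - 8 n$)
$W = 160$ ($W = \left(-8\right) \left(-20\right) = 160$)
$l = 24160$ ($l = 151 \cdot 160 = 24160$)
$\frac{149276 - 432869}{\left(-88565 - -16353\right) + l} = \frac{149276 - 432869}{\left(-88565 - -16353\right) + 24160} = - \frac{283593}{\left(-88565 + 16353\right) + 24160} = - \frac{283593}{-72212 + 24160} = - \frac{283593}{-48052} = \left(-283593\right) \left(- \frac{1}{48052}\right) = \frac{283593}{48052}$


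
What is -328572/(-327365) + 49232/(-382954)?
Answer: 54855564004/62682868105 ≈ 0.87513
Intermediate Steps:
-328572/(-327365) + 49232/(-382954) = -328572*(-1/327365) + 49232*(-1/382954) = 328572/327365 - 24616/191477 = 54855564004/62682868105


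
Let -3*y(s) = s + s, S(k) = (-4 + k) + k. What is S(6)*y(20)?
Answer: -320/3 ≈ -106.67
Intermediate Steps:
S(k) = -4 + 2*k
y(s) = -2*s/3 (y(s) = -(s + s)/3 = -2*s/3)
S(6)*y(20) = (-4 + 2*6)*(-⅔*20) = (-4 + 12)*(-40/3) = 8*(-40/3) = -320/3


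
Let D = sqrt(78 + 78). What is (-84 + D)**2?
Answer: 7212 - 336*sqrt(39) ≈ 5113.7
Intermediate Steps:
D = 2*sqrt(39) (D = sqrt(156) = 2*sqrt(39) ≈ 12.490)
(-84 + D)**2 = (-84 + 2*sqrt(39))**2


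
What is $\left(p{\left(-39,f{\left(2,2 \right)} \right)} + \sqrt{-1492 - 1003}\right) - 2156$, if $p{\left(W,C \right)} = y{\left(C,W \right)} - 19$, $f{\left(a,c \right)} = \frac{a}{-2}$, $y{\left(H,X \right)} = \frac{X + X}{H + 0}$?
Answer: $-2097 + i \sqrt{2495} \approx -2097.0 + 49.95 i$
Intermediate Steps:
$y{\left(H,X \right)} = \frac{2 X}{H}$
$f{\left(a,c \right)} = - \frac{a}{2}$ ($f{\left(a,c \right)} = a \left(- \frac{1}{2}\right) = - \frac{a}{2}$)
$p{\left(W,C \right)} = -19 + \frac{2 W}{C}$ ($p{\left(W,C \right)} = \frac{2 W}{C} - 19 = -19 + \frac{2 W}{C}$)
$\left(p{\left(-39,f{\left(2,2 \right)} \right)} + \sqrt{-1492 - 1003}\right) - 2156 = \left(\left(-19 + 2 \left(-39\right) \frac{1}{\left(- \frac{1}{2}\right) 2}\right) + \sqrt{-1492 - 1003}\right) - 2156 = \left(\left(-19 + 2 \left(-39\right) \frac{1}{-1}\right) + \sqrt{-2495}\right) - 2156 = \left(\left(-19 + 2 \left(-39\right) \left(-1\right)\right) + i \sqrt{2495}\right) - 2156 = \left(\left(-19 + 78\right) + i \sqrt{2495}\right) - 2156 = \left(59 + i \sqrt{2495}\right) - 2156 = -2097 + i \sqrt{2495}$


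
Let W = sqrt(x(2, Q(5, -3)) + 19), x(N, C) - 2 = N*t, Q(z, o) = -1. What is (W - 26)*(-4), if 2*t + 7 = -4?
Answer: 104 - 4*sqrt(10) ≈ 91.351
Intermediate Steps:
t = -11/2 (t = -7/2 + (1/2)*(-4) = -7/2 - 2 = -11/2 ≈ -5.5000)
x(N, C) = 2 - 11*N/2 (x(N, C) = 2 + N*(-11/2) = 2 - 11*N/2)
W = sqrt(10) (W = sqrt((2 - 11/2*2) + 19) = sqrt((2 - 11) + 19) = sqrt(-9 + 19) = sqrt(10) ≈ 3.1623)
(W - 26)*(-4) = (sqrt(10) - 26)*(-4) = (-26 + sqrt(10))*(-4) = 104 - 4*sqrt(10)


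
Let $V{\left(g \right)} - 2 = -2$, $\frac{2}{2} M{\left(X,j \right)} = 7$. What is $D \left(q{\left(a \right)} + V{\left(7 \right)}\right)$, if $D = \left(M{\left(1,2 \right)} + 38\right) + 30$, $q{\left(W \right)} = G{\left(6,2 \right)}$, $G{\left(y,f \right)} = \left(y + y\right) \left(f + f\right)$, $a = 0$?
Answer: $3600$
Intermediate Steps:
$M{\left(X,j \right)} = 7$
$G{\left(y,f \right)} = 4 f y$ ($G{\left(y,f \right)} = 2 y 2 f = 4 f y$)
$q{\left(W \right)} = 48$ ($q{\left(W \right)} = 4 \cdot 2 \cdot 6 = 48$)
$V{\left(g \right)} = 0$ ($V{\left(g \right)} = 2 - 2 = 0$)
$D = 75$ ($D = \left(7 + 38\right) + 30 = 45 + 30 = 75$)
$D \left(q{\left(a \right)} + V{\left(7 \right)}\right) = 75 \left(48 + 0\right) = 75 \cdot 48 = 3600$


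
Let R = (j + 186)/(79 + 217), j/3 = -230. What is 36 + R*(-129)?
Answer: 9459/37 ≈ 255.65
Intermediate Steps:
j = -690 (j = 3*(-230) = -690)
R = -63/37 (R = (-690 + 186)/(79 + 217) = -504/296 = -504*1/296 = -63/37 ≈ -1.7027)
36 + R*(-129) = 36 - 63/37*(-129) = 36 + 8127/37 = 9459/37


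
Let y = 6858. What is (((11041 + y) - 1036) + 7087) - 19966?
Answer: 3984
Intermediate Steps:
(((11041 + y) - 1036) + 7087) - 19966 = (((11041 + 6858) - 1036) + 7087) - 19966 = ((17899 - 1036) + 7087) - 19966 = (16863 + 7087) - 19966 = 23950 - 19966 = 3984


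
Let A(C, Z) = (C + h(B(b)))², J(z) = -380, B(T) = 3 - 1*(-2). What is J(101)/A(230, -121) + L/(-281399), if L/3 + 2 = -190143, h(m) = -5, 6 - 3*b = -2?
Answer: 5754268051/2849164875 ≈ 2.0196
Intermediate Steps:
b = 8/3 (b = 2 - ⅓*(-2) = 2 + ⅔ = 8/3 ≈ 2.6667)
B(T) = 5 (B(T) = 3 + 2 = 5)
L = -570435 (L = -6 + 3*(-190143) = -6 - 570429 = -570435)
A(C, Z) = (-5 + C)² (A(C, Z) = (C - 5)² = (-5 + C)²)
J(101)/A(230, -121) + L/(-281399) = -380/(-5 + 230)² - 570435/(-281399) = -380/(225²) - 570435*(-1/281399) = -380/50625 + 570435/281399 = -380*1/50625 + 570435/281399 = -76/10125 + 570435/281399 = 5754268051/2849164875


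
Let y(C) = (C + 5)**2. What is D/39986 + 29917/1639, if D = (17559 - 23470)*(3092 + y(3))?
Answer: -14689736981/32768527 ≈ -448.29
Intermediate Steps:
y(C) = (5 + C)**2
D = -18655116 (D = (17559 - 23470)*(3092 + (5 + 3)**2) = -5911*(3092 + 8**2) = -5911*(3092 + 64) = -5911*3156 = -18655116)
D/39986 + 29917/1639 = -18655116/39986 + 29917/1639 = -18655116*1/39986 + 29917*(1/1639) = -9327558/19993 + 29917/1639 = -14689736981/32768527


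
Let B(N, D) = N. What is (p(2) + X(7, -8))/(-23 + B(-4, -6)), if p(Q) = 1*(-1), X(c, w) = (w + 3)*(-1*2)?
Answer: -1/3 ≈ -0.33333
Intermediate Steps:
X(c, w) = -6 - 2*w (X(c, w) = (3 + w)*(-2) = -6 - 2*w)
p(Q) = -1
(p(2) + X(7, -8))/(-23 + B(-4, -6)) = (-1 + (-6 - 2*(-8)))/(-23 - 4) = (-1 + (-6 + 16))/(-27) = -(-1 + 10)/27 = -1/27*9 = -1/3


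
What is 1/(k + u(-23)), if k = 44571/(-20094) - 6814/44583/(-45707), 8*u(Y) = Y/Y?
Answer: -54595536809352/114275090234611 ≈ -0.47776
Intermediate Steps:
u(Y) = ⅛ (u(Y) = (Y/Y)/8 = (⅛)*1 = ⅛)
k = -30274883083945/13648884202338 (k = 44571*(-1/20094) - 6814*1/44583*(-1/45707) = -14857/6698 - 6814/44583*(-1/45707) = -14857/6698 + 6814/2037755181 = -30274883083945/13648884202338 ≈ -2.2181)
1/(k + u(-23)) = 1/(-30274883083945/13648884202338 + ⅛) = 1/(-114275090234611/54595536809352) = -54595536809352/114275090234611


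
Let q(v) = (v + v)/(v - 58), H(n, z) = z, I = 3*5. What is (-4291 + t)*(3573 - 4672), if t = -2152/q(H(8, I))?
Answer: 19888603/15 ≈ 1.3259e+6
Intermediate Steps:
I = 15
q(v) = 2*v/(-58 + v) (q(v) = (2*v)/(-58 + v) = 2*v/(-58 + v))
t = 46268/15 (t = -2152/(2*15/(-58 + 15)) = -2152/(2*15/(-43)) = -2152/(2*15*(-1/43)) = -2152/(-30/43) = -2152*(-43/30) = 46268/15 ≈ 3084.5)
(-4291 + t)*(3573 - 4672) = (-4291 + 46268/15)*(3573 - 4672) = -18097/15*(-1099) = 19888603/15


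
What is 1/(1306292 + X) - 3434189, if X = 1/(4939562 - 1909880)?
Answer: -13591315895029778723/3957649359145 ≈ -3.4342e+6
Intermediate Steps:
X = 1/3029682 ≈ 3.3007e-7
1/(1306292 + X) - 3434189 = 1/(1306292 + 1/3029682) - 3434189 = 1/(3957649359145/3029682) - 3434189 = 3029682/3957649359145 - 3434189 = -13591315895029778723/3957649359145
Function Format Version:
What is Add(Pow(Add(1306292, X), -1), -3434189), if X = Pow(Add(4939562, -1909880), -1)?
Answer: Rational(-13591315895029778723, 3957649359145) ≈ -3.4342e+6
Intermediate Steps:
X = Rational(1, 3029682) (X = Pow(3029682, -1) = Rational(1, 3029682) ≈ 3.3007e-7)
Add(Pow(Add(1306292, X), -1), -3434189) = Add(Pow(Add(1306292, Rational(1, 3029682)), -1), -3434189) = Add(Pow(Rational(3957649359145, 3029682), -1), -3434189) = Add(Rational(3029682, 3957649359145), -3434189) = Rational(-13591315895029778723, 3957649359145)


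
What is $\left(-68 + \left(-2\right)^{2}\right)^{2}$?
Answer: $4096$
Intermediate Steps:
$\left(-68 + \left(-2\right)^{2}\right)^{2} = \left(-68 + 4\right)^{2} = \left(-64\right)^{2} = 4096$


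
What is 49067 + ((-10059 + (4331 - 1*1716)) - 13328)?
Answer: 28295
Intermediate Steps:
49067 + ((-10059 + (4331 - 1*1716)) - 13328) = 49067 + ((-10059 + (4331 - 1716)) - 13328) = 49067 + ((-10059 + 2615) - 13328) = 49067 + (-7444 - 13328) = 49067 - 20772 = 28295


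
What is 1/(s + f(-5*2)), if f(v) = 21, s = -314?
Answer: -1/293 ≈ -0.0034130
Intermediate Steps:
1/(s + f(-5*2)) = 1/(-314 + 21) = 1/(-293) = -1/293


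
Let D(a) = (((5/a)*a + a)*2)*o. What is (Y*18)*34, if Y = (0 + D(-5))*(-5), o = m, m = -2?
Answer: 0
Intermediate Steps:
o = -2
D(a) = -20 - 4*a (D(a) = (((5/a)*a + a)*2)*(-2) = ((5 + a)*2)*(-2) = (10 + 2*a)*(-2) = -20 - 4*a)
Y = 0 (Y = (0 + (-20 - 4*(-5)))*(-5) = (0 + (-20 + 20))*(-5) = (0 + 0)*(-5) = 0*(-5) = 0)
(Y*18)*34 = (0*18)*34 = 0*34 = 0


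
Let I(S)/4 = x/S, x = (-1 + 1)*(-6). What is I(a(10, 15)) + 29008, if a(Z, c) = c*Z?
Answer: 29008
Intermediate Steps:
x = 0 (x = 0*(-6) = 0)
a(Z, c) = Z*c
I(S) = 0 (I(S) = 4*(0/S) = 4*0 = 0)
I(a(10, 15)) + 29008 = 0 + 29008 = 29008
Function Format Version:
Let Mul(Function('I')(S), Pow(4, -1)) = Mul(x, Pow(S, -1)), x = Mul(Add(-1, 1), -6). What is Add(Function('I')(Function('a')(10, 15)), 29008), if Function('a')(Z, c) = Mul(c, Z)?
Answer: 29008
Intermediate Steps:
x = 0 (x = Mul(0, -6) = 0)
Function('a')(Z, c) = Mul(Z, c)
Function('I')(S) = 0 (Function('I')(S) = Mul(4, Mul(0, Pow(S, -1))) = Mul(4, 0) = 0)
Add(Function('I')(Function('a')(10, 15)), 29008) = Add(0, 29008) = 29008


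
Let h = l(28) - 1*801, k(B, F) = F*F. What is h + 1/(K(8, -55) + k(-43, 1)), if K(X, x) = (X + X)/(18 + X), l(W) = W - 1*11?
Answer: -16451/21 ≈ -783.38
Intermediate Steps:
l(W) = -11 + W (l(W) = W - 11 = -11 + W)
k(B, F) = F²
K(X, x) = 2*X/(18 + X) (K(X, x) = (2*X)/(18 + X) = 2*X/(18 + X))
h = -784 (h = (-11 + 28) - 1*801 = 17 - 801 = -784)
h + 1/(K(8, -55) + k(-43, 1)) = -784 + 1/(2*8/(18 + 8) + 1²) = -784 + 1/(2*8/26 + 1) = -784 + 1/(2*8*(1/26) + 1) = -784 + 1/(8/13 + 1) = -784 + 1/(21/13) = -784 + 13/21 = -16451/21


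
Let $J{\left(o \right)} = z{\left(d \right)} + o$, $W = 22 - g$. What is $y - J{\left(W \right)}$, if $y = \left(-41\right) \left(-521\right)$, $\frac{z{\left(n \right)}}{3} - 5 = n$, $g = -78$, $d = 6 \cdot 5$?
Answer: $21156$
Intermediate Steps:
$d = 30$
$z{\left(n \right)} = 15 + 3 n$
$W = 100$ ($W = 22 - -78 = 22 + 78 = 100$)
$J{\left(o \right)} = 105 + o$ ($J{\left(o \right)} = \left(15 + 3 \cdot 30\right) + o = \left(15 + 90\right) + o = 105 + o$)
$y = 21361$
$y - J{\left(W \right)} = 21361 - \left(105 + 100\right) = 21361 - 205 = 21156$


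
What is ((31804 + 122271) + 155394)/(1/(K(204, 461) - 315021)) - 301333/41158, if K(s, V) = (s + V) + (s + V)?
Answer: -3995521510672815/41158 ≈ -9.7078e+10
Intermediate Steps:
K(s, V) = 2*V + 2*s (K(s, V) = (V + s) + (V + s) = 2*V + 2*s)
((31804 + 122271) + 155394)/(1/(K(204, 461) - 315021)) - 301333/41158 = ((31804 + 122271) + 155394)/(1/((2*461 + 2*204) - 315021)) - 301333/41158 = (154075 + 155394)/(1/((922 + 408) - 315021)) - 301333*1/41158 = 309469/(1/(1330 - 315021)) - 301333/41158 = 309469/(1/(-313691)) - 301333/41158 = 309469/(-1/313691) - 301333/41158 = 309469*(-313691) - 301333/41158 = -97077640079 - 301333/41158 = -3995521510672815/41158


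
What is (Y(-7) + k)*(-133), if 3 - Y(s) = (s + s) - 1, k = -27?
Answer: 1197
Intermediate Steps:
Y(s) = 4 - 2*s (Y(s) = 3 - ((s + s) - 1) = 3 - (2*s - 1) = 3 - (-1 + 2*s) = 3 + (1 - 2*s) = 4 - 2*s)
(Y(-7) + k)*(-133) = ((4 - 2*(-7)) - 27)*(-133) = ((4 + 14) - 27)*(-133) = (18 - 27)*(-133) = -9*(-133) = 1197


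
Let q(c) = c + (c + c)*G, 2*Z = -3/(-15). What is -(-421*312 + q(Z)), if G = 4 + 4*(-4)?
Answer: 1313543/10 ≈ 1.3135e+5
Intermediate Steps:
Z = 1/10 (Z = (-3/(-15))/2 = (-3*(-1/15))/2 = (1/2)*(1/5) = 1/10 ≈ 0.10000)
G = -12 (G = 4 - 16 = -12)
q(c) = -23*c (q(c) = c + (c + c)*(-12) = c + (2*c)*(-12) = c - 24*c = -23*c)
-(-421*312 + q(Z)) = -(-421*312 - 23*1/10) = -(-131352 - 23/10) = -1*(-1313543/10) = 1313543/10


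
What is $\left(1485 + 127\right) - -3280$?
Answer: $4892$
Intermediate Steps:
$\left(1485 + 127\right) - -3280 = 1612 + 3280 = 4892$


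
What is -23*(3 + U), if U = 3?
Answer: -138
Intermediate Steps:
-23*(3 + U) = -23*(3 + 3) = -23*6 = -138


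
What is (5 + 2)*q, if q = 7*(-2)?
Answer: -98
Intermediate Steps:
q = -14
(5 + 2)*q = (5 + 2)*(-14) = 7*(-14) = -98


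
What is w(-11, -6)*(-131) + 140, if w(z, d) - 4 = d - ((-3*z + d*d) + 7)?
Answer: 10358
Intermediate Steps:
w(z, d) = -3 + d - d**2 + 3*z (w(z, d) = 4 + (d - ((-3*z + d*d) + 7)) = 4 + (d - ((-3*z + d**2) + 7)) = 4 + (d - ((d**2 - 3*z) + 7)) = 4 + (d - (7 + d**2 - 3*z)) = 4 + (d + (-7 - d**2 + 3*z)) = 4 + (-7 + d - d**2 + 3*z) = -3 + d - d**2 + 3*z)
w(-11, -6)*(-131) + 140 = (-3 - 6 - 1*(-6)**2 + 3*(-11))*(-131) + 140 = (-3 - 6 - 1*36 - 33)*(-131) + 140 = (-3 - 6 - 36 - 33)*(-131) + 140 = -78*(-131) + 140 = 10218 + 140 = 10358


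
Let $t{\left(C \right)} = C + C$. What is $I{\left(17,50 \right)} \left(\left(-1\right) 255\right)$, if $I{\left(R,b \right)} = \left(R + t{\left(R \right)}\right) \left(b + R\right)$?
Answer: $-871335$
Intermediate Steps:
$t{\left(C \right)} = 2 C$
$I{\left(R,b \right)} = 3 R \left(R + b\right)$ ($I{\left(R,b \right)} = \left(R + 2 R\right) \left(b + R\right) = 3 R \left(R + b\right)$)
$I{\left(17,50 \right)} \left(\left(-1\right) 255\right) = 3 \cdot 17 \left(17 + 50\right) \left(\left(-1\right) 255\right) = 3 \cdot 17 \cdot 67 \left(-255\right) = 3417 \left(-255\right) = -871335$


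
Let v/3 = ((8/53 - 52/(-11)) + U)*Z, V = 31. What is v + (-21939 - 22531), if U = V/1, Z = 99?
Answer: -1792151/53 ≈ -33814.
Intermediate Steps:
U = 31 (U = 31/1 = 31*1 = 31)
v = 564759/53 (v = 3*(((8/53 - 52/(-11)) + 31)*99) = 3*(((8*(1/53) - 52*(-1/11)) + 31)*99) = 3*(((8/53 + 52/11) + 31)*99) = 3*((2844/583 + 31)*99) = 3*((20917/583)*99) = 3*(188253/53) = 564759/53 ≈ 10656.)
v + (-21939 - 22531) = 564759/53 + (-21939 - 22531) = 564759/53 - 44470 = -1792151/53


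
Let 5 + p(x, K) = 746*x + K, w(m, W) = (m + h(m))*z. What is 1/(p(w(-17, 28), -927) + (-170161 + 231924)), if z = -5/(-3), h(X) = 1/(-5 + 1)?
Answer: 2/78767 ≈ 2.5391e-5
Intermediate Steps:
h(X) = -¼ (h(X) = 1/(-4) = -¼)
z = 5/3 (z = -5*(-⅓) = 5/3 ≈ 1.6667)
w(m, W) = -5/12 + 5*m/3 (w(m, W) = (m - ¼)*(5/3) = (-¼ + m)*(5/3) = -5/12 + 5*m/3)
p(x, K) = -5 + K + 746*x (p(x, K) = -5 + (746*x + K) = -5 + (K + 746*x) = -5 + K + 746*x)
1/(p(w(-17, 28), -927) + (-170161 + 231924)) = 1/((-5 - 927 + 746*(-5/12 + (5/3)*(-17))) + (-170161 + 231924)) = 1/((-5 - 927 + 746*(-5/12 - 85/3)) + 61763) = 1/((-5 - 927 + 746*(-115/4)) + 61763) = 1/((-5 - 927 - 42895/2) + 61763) = 1/(-44759/2 + 61763) = 1/(78767/2) = 2/78767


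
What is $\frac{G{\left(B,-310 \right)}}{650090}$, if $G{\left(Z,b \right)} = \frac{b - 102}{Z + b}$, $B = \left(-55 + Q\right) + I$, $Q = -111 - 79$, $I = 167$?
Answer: $\frac{103}{63058730} \approx 1.6334 \cdot 10^{-6}$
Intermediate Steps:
$Q = -190$ ($Q = -111 - 79 = -190$)
$B = -78$ ($B = \left(-55 - 190\right) + 167 = -245 + 167 = -78$)
$G{\left(Z,b \right)} = \frac{-102 + b}{Z + b}$
$\frac{G{\left(B,-310 \right)}}{650090} = \frac{\frac{1}{-78 - 310} \left(-102 - 310\right)}{650090} = \frac{1}{-388} \left(-412\right) \frac{1}{650090} = \left(- \frac{1}{388}\right) \left(-412\right) \frac{1}{650090} = \frac{103}{97} \cdot \frac{1}{650090} = \frac{103}{63058730}$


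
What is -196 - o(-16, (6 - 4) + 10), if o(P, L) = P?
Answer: -180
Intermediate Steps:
-196 - o(-16, (6 - 4) + 10) = -196 - 1*(-16) = -196 + 16 = -180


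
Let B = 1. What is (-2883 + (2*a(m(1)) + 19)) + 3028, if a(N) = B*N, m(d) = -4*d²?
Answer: 156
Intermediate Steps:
a(N) = N (a(N) = 1*N = N)
(-2883 + (2*a(m(1)) + 19)) + 3028 = (-2883 + (2*(-4*1²) + 19)) + 3028 = (-2883 + (2*(-4*1) + 19)) + 3028 = (-2883 + (2*(-4) + 19)) + 3028 = (-2883 + (-8 + 19)) + 3028 = (-2883 + 11) + 3028 = -2872 + 3028 = 156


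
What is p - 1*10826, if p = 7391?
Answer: -3435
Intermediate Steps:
p - 1*10826 = 7391 - 1*10826 = 7391 - 10826 = -3435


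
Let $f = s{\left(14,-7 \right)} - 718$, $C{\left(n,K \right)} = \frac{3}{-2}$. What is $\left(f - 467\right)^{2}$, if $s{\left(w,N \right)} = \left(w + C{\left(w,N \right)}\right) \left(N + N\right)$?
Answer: $1849600$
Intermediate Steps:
$C{\left(n,K \right)} = - \frac{3}{2}$ ($C{\left(n,K \right)} = 3 \left(- \frac{1}{2}\right) = - \frac{3}{2}$)
$s{\left(w,N \right)} = 2 N \left(- \frac{3}{2} + w\right)$ ($s{\left(w,N \right)} = \left(w - \frac{3}{2}\right) \left(N + N\right) = \left(- \frac{3}{2} + w\right) 2 N = 2 N \left(- \frac{3}{2} + w\right)$)
$f = -893$ ($f = - 7 \left(-3 + 2 \cdot 14\right) - 718 = - 7 \left(-3 + 28\right) - 718 = \left(-7\right) 25 - 718 = -175 - 718 = -893$)
$\left(f - 467\right)^{2} = \left(-893 - 467\right)^{2} = \left(-1360\right)^{2} = 1849600$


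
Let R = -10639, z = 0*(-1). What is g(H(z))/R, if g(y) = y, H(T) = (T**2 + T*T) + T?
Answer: 0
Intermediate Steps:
z = 0
H(T) = T + 2*T**2 (H(T) = (T**2 + T**2) + T = 2*T**2 + T = T + 2*T**2)
g(H(z))/R = (0*(1 + 2*0))/(-10639) = (0*(1 + 0))*(-1/10639) = (0*1)*(-1/10639) = 0*(-1/10639) = 0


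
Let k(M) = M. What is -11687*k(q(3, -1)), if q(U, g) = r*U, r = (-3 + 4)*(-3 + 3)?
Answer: 0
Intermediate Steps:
r = 0 (r = 1*0 = 0)
q(U, g) = 0 (q(U, g) = 0*U = 0)
-11687*k(q(3, -1)) = -11687*0 = 0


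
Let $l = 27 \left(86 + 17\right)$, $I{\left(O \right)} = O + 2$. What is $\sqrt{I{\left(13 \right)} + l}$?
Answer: $2 \sqrt{699} \approx 52.877$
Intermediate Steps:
$I{\left(O \right)} = 2 + O$
$l = 2781$ ($l = 27 \cdot 103 = 2781$)
$\sqrt{I{\left(13 \right)} + l} = \sqrt{\left(2 + 13\right) + 2781} = \sqrt{15 + 2781} = \sqrt{2796} = 2 \sqrt{699}$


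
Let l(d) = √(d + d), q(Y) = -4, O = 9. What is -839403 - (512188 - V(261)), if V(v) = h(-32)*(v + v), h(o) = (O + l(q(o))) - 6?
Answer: -1350025 + 1044*I*√2 ≈ -1.35e+6 + 1476.4*I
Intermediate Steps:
l(d) = √2*√d (l(d) = √(2*d) = √2*√d)
h(o) = 3 + 2*I*√2 (h(o) = (9 + √2*√(-4)) - 6 = (9 + √2*(2*I)) - 6 = (9 + 2*I*√2) - 6 = 3 + 2*I*√2)
V(v) = 2*v*(3 + 2*I*√2) (V(v) = (3 + 2*I*√2)*(v + v) = (3 + 2*I*√2)*(2*v) = 2*v*(3 + 2*I*√2))
-839403 - (512188 - V(261)) = -839403 - (512188 - 2*261*(3 + 2*I*√2)) = -839403 - (512188 - (1566 + 1044*I*√2)) = -839403 - (512188 + (-1566 - 1044*I*√2)) = -839403 - (510622 - 1044*I*√2) = -839403 + (-510622 + 1044*I*√2) = -1350025 + 1044*I*√2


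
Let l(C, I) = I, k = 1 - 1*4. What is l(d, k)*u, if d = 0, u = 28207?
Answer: -84621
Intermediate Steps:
k = -3 (k = 1 - 4 = -3)
l(d, k)*u = -3*28207 = -84621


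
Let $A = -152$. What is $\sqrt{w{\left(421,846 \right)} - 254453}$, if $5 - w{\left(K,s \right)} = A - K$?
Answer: $5 i \sqrt{10155} \approx 503.86 i$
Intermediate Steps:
$w{\left(K,s \right)} = 157 + K$ ($w{\left(K,s \right)} = 5 - \left(-152 - K\right) = 5 + \left(152 + K\right) = 157 + K$)
$\sqrt{w{\left(421,846 \right)} - 254453} = \sqrt{\left(157 + 421\right) - 254453} = \sqrt{578 - 254453} = \sqrt{-253875} = 5 i \sqrt{10155}$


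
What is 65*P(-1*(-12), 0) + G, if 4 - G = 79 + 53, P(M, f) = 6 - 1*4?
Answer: 2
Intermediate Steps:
P(M, f) = 2 (P(M, f) = 6 - 4 = 2)
G = -128 (G = 4 - (79 + 53) = 4 - 1*132 = 4 - 132 = -128)
65*P(-1*(-12), 0) + G = 65*2 - 128 = 130 - 128 = 2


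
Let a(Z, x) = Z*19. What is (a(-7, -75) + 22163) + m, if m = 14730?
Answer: 36760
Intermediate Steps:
a(Z, x) = 19*Z
(a(-7, -75) + 22163) + m = (19*(-7) + 22163) + 14730 = (-133 + 22163) + 14730 = 22030 + 14730 = 36760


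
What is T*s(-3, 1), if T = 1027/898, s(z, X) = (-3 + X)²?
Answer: 2054/449 ≈ 4.5746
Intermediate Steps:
T = 1027/898 (T = 1027*(1/898) = 1027/898 ≈ 1.1437)
T*s(-3, 1) = 1027*(-3 + 1)²/898 = (1027/898)*(-2)² = (1027/898)*4 = 2054/449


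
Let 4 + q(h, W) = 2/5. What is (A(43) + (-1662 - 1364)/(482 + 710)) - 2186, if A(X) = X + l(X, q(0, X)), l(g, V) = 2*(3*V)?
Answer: -6458073/2980 ≈ -2167.1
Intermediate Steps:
q(h, W) = -18/5 (q(h, W) = -4 + 2/5 = -18/5)
l(g, V) = 6*V
A(X) = -108/5 + X (A(X) = X + 6*(-18/5) = X - 108/5 = -108/5 + X)
(A(43) + (-1662 - 1364)/(482 + 710)) - 2186 = ((-108/5 + 43) + (-1662 - 1364)/(482 + 710)) - 2186 = (107/5 - 3026/1192) - 2186 = (107/5 - 3026*1/1192) - 2186 = (107/5 - 1513/596) - 2186 = 56207/2980 - 2186 = -6458073/2980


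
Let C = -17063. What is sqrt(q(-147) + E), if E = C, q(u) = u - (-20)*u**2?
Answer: sqrt(414970) ≈ 644.18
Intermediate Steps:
q(u) = u + 20*u**2
E = -17063
sqrt(q(-147) + E) = sqrt(-147*(1 + 20*(-147)) - 17063) = sqrt(-147*(1 - 2940) - 17063) = sqrt(-147*(-2939) - 17063) = sqrt(432033 - 17063) = sqrt(414970)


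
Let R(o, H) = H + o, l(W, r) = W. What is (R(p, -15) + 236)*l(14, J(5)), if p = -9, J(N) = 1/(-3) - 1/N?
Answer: 2968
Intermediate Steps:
J(N) = -⅓ - 1/N (J(N) = 1*(-⅓) - 1/N = -⅓ - 1/N)
(R(p, -15) + 236)*l(14, J(5)) = ((-15 - 9) + 236)*14 = (-24 + 236)*14 = 212*14 = 2968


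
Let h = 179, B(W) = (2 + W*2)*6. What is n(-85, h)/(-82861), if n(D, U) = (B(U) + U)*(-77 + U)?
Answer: -238578/82861 ≈ -2.8793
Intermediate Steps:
B(W) = 12 + 12*W (B(W) = (2 + 2*W)*6 = 12 + 12*W)
n(D, U) = (-77 + U)*(12 + 13*U) (n(D, U) = ((12 + 12*U) + U)*(-77 + U) = (12 + 13*U)*(-77 + U) = (-77 + U)*(12 + 13*U))
n(-85, h)/(-82861) = (-924 - 989*179 + 13*179²)/(-82861) = (-924 - 177031 + 13*32041)*(-1/82861) = (-924 - 177031 + 416533)*(-1/82861) = 238578*(-1/82861) = -238578/82861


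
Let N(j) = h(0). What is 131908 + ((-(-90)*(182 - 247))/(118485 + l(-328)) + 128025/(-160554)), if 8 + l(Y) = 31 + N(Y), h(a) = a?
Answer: 8044194307438/60983761 ≈ 1.3191e+5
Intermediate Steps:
N(j) = 0
l(Y) = 23 (l(Y) = -8 + (31 + 0) = -8 + 31 = 23)
131908 + ((-(-90)*(182 - 247))/(118485 + l(-328)) + 128025/(-160554)) = 131908 + ((-(-90)*(182 - 247))/(118485 + 23) + 128025/(-160554)) = 131908 + (-(-90)*(-65)/118508 + 128025*(-1/160554)) = 131908 + (-1*5850*(1/118508) - 42675/53518) = 131908 + (-5850*1/118508 - 42675/53518) = 131908 + (-225/4558 - 42675/53518) = 131908 - 51638550/60983761 = 8044194307438/60983761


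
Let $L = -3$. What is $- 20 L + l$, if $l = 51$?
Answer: $111$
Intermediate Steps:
$- 20 L + l = \left(-20\right) \left(-3\right) + 51 = 60 + 51 = 111$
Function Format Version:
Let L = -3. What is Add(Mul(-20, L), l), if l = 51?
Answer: 111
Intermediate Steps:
Add(Mul(-20, L), l) = Add(Mul(-20, -3), 51) = Add(60, 51) = 111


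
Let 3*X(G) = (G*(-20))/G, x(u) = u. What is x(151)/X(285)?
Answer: -453/20 ≈ -22.650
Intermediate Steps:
X(G) = -20/3 (X(G) = ((G*(-20))/G)/3 = ((-20*G)/G)/3 = (1/3)*(-20) = -20/3)
x(151)/X(285) = 151/(-20/3) = 151*(-3/20) = -453/20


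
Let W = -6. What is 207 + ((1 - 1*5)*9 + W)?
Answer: 165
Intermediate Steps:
207 + ((1 - 1*5)*9 + W) = 207 + ((1 - 1*5)*9 - 6) = 207 + ((1 - 5)*9 - 6) = 207 + (-4*9 - 6) = 207 + (-36 - 6) = 207 - 42 = 165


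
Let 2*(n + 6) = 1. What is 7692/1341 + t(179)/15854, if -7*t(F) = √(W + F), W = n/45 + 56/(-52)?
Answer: 2564/447 - √27043510/43281420 ≈ 5.7359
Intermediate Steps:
n = -11/2 (n = -6 + (½)*1 = -6 + ½ = -11/2 ≈ -5.5000)
W = -1403/1170 (W = -11/2/45 + 56/(-52) = -11/2*1/45 + 56*(-1/52) = -11/90 - 14/13 = -1403/1170 ≈ -1.1991)
t(F) = -√(-1403/1170 + F)/7
7692/1341 + t(179)/15854 = 7692/1341 - √(-182390 + 152100*179)/2730/15854 = 7692*(1/1341) - √(-182390 + 27225900)/2730*(1/15854) = 2564/447 - √27043510/2730*(1/15854) = 2564/447 - √27043510/43281420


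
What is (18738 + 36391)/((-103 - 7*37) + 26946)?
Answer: 55129/26584 ≈ 2.0738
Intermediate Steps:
(18738 + 36391)/((-103 - 7*37) + 26946) = 55129/((-103 - 259) + 26946) = 55129/(-362 + 26946) = 55129/26584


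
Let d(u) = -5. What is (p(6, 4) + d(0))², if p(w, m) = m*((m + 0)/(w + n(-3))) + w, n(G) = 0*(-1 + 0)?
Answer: 121/9 ≈ 13.444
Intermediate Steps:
n(G) = 0 (n(G) = 0*(-1) = 0)
p(w, m) = w + m²/w (p(w, m) = m*((m + 0)/(w + 0)) + w = m*(m/w) + w = m²/w + w = w + m²/w)
(p(6, 4) + d(0))² = ((6 + 4²/6) - 5)² = ((6 + 16*(⅙)) - 5)² = ((6 + 8/3) - 5)² = (26/3 - 5)² = (11/3)² = 121/9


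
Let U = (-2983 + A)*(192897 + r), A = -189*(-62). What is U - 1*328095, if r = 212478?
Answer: 3540622530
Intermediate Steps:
A = 11718
U = 3540950625 (U = (-2983 + 11718)*(192897 + 212478) = 8735*405375 = 3540950625)
U - 1*328095 = 3540950625 - 1*328095 = 3540950625 - 328095 = 3540622530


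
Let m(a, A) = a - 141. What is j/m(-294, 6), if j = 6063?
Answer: -2021/145 ≈ -13.938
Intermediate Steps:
m(a, A) = -141 + a
j/m(-294, 6) = 6063/(-141 - 294) = 6063/(-435) = 6063*(-1/435) = -2021/145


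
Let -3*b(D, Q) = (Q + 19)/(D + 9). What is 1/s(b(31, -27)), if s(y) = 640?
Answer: 1/640 ≈ 0.0015625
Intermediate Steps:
b(D, Q) = -(19 + Q)/(3*(9 + D)) (b(D, Q) = -(Q + 19)/(3*(D + 9)) = -(19 + Q)/(3*(9 + D)))
1/s(b(31, -27)) = 1/640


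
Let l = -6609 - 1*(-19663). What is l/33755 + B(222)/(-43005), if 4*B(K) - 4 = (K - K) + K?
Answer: 44758409/116130702 ≈ 0.38541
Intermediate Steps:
B(K) = 1 + K/4 (B(K) = 1 + ((K - K) + K)/4 = 1 + (0 + K)/4 = 1 + K/4)
l = 13054 (l = -6609 + 19663 = 13054)
l/33755 + B(222)/(-43005) = 13054/33755 + (1 + (¼)*222)/(-43005) = 13054*(1/33755) + (1 + 111/2)*(-1/43005) = 13054/33755 + (113/2)*(-1/43005) = 13054/33755 - 113/86010 = 44758409/116130702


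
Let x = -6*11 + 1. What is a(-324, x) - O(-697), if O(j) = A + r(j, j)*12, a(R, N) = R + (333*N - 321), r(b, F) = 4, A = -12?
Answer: -22326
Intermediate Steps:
x = -65 (x = -66 + 1 = -65)
a(R, N) = -321 + R + 333*N (a(R, N) = R + (-321 + 333*N) = -321 + R + 333*N)
O(j) = 36 (O(j) = -12 + 4*12 = -12 + 48 = 36)
a(-324, x) - O(-697) = (-321 - 324 + 333*(-65)) - 1*36 = (-321 - 324 - 21645) - 36 = -22290 - 36 = -22326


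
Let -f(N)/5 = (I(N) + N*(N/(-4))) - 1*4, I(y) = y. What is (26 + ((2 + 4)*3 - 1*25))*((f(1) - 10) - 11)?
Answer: -361/4 ≈ -90.250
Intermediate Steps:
f(N) = 20 - 5*N + 5*N**2/4 (f(N) = -5*((N + N*(N/(-4))) - 1*4) = -5*((N + N*(N*(-1/4))) - 4) = -5*((N + N*(-N/4)) - 4) = -5*((N - N**2/4) - 4) = -5*(-4 + N - N**2/4) = 20 - 5*N + 5*N**2/4)
(26 + ((2 + 4)*3 - 1*25))*((f(1) - 10) - 11) = (26 + ((2 + 4)*3 - 1*25))*(((20 - 5*1 + (5/4)*1**2) - 10) - 11) = (26 + (6*3 - 25))*(((20 - 5 + (5/4)*1) - 10) - 11) = (26 + (18 - 25))*(((20 - 5 + 5/4) - 10) - 11) = (26 - 7)*((65/4 - 10) - 11) = 19*(25/4 - 11) = 19*(-19/4) = -361/4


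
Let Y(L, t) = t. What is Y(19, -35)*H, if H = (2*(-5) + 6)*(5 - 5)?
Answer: 0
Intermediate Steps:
H = 0 (H = (-10 + 6)*0 = -4*0 = 0)
Y(19, -35)*H = -35*0 = 0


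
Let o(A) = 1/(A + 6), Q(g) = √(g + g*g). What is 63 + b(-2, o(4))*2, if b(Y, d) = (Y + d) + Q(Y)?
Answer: 296/5 + 2*√2 ≈ 62.028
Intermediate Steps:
Q(g) = √(g + g²)
o(A) = 1/(6 + A)
b(Y, d) = Y + d + √(Y*(1 + Y)) (b(Y, d) = (Y + d) + √(Y*(1 + Y)) = Y + d + √(Y*(1 + Y)))
63 + b(-2, o(4))*2 = 63 + (-2 + 1/(6 + 4) + √(-2*(1 - 2)))*2 = 63 + (-2 + 1/10 + √(-2*(-1)))*2 = 63 + (-2 + ⅒ + √2)*2 = 63 + (-19/10 + √2)*2 = 63 + (-19/5 + 2*√2) = 296/5 + 2*√2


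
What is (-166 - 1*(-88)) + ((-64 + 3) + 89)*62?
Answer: 1658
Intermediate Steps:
(-166 - 1*(-88)) + ((-64 + 3) + 89)*62 = (-166 + 88) + (-61 + 89)*62 = -78 + 28*62 = -78 + 1736 = 1658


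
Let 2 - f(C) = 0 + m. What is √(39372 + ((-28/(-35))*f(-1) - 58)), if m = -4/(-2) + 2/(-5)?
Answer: √982858/5 ≈ 198.28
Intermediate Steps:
m = 8/5 (m = -4*(-½) + 2*(-⅕) = 2 - ⅖ = 8/5 ≈ 1.6000)
f(C) = ⅖ (f(C) = 2 - (0 + 8/5) = 2 - 1*8/5 = 2 - 8/5 = ⅖)
√(39372 + ((-28/(-35))*f(-1) - 58)) = √(39372 + (-28/(-35)*(⅖) - 58)) = √(39372 + (-28*(-1/35)*(⅖) - 58)) = √(39372 + ((⅘)*(⅖) - 58)) = √(39372 + (8/25 - 58)) = √(39372 - 1442/25) = √(982858/25) = √982858/5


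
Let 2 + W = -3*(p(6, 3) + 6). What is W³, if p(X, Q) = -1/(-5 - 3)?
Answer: -4330747/512 ≈ -8458.5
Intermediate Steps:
p(X, Q) = ⅛ (p(X, Q) = -1/(-8) = -1*(-⅛) = ⅛)
W = -163/8 (W = -2 - 3*(⅛ + 6) = -2 - 3*49/8 = -2 - 147/8 = -163/8 ≈ -20.375)
W³ = (-163/8)³ = -4330747/512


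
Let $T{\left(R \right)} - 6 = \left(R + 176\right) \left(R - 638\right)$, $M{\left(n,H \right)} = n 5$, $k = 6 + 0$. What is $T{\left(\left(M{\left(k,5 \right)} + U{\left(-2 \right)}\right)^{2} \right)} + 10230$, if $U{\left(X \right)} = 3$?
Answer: $580751$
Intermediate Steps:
$k = 6$
$M{\left(n,H \right)} = 5 n$
$T{\left(R \right)} = 6 + \left(-638 + R\right) \left(176 + R\right)$ ($T{\left(R \right)} = 6 + \left(R + 176\right) \left(R - 638\right) = 6 + \left(176 + R\right) \left(-638 + R\right) = 6 + \left(-638 + R\right) \left(176 + R\right)$)
$T{\left(\left(M{\left(k,5 \right)} + U{\left(-2 \right)}\right)^{2} \right)} + 10230 = \left(-112282 + \left(\left(5 \cdot 6 + 3\right)^{2}\right)^{2} - 462 \left(5 \cdot 6 + 3\right)^{2}\right) + 10230 = \left(-112282 + \left(\left(30 + 3\right)^{2}\right)^{2} - 462 \left(30 + 3\right)^{2}\right) + 10230 = \left(-112282 + \left(33^{2}\right)^{2} - 462 \cdot 33^{2}\right) + 10230 = \left(-112282 + 1089^{2} - 503118\right) + 10230 = \left(-112282 + 1185921 - 503118\right) + 10230 = 570521 + 10230 = 580751$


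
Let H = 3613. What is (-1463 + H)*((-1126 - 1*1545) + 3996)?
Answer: 2848750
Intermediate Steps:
(-1463 + H)*((-1126 - 1*1545) + 3996) = (-1463 + 3613)*((-1126 - 1*1545) + 3996) = 2150*((-1126 - 1545) + 3996) = 2150*(-2671 + 3996) = 2150*1325 = 2848750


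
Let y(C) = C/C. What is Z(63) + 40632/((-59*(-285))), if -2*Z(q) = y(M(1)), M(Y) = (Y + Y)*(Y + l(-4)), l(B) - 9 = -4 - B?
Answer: 21483/11210 ≈ 1.9164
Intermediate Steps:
l(B) = 5 - B (l(B) = 9 + (-4 - B) = 5 - B)
M(Y) = 2*Y*(9 + Y) (M(Y) = (Y + Y)*(Y + (5 - 1*(-4))) = (2*Y)*(Y + (5 + 4)) = (2*Y)*(Y + 9) = (2*Y)*(9 + Y) = 2*Y*(9 + Y))
y(C) = 1
Z(q) = -1/2 (Z(q) = -1/2*1 = -1/2)
Z(63) + 40632/((-59*(-285))) = -1/2 + 40632/((-59*(-285))) = -1/2 + 40632/16815 = -1/2 + 40632*(1/16815) = -1/2 + 13544/5605 = 21483/11210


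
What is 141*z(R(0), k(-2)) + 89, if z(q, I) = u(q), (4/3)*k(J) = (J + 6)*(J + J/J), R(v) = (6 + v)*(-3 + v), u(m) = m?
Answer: -2449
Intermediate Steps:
R(v) = (-3 + v)*(6 + v)
k(J) = 3*(1 + J)*(6 + J)/4 (k(J) = 3*((J + 6)*(J + J/J))/4 = 3*((6 + J)*(J + 1))/4 = 3*((6 + J)*(1 + J))/4 = 3*((1 + J)*(6 + J))/4 = 3*(1 + J)*(6 + J)/4)
z(q, I) = q
141*z(R(0), k(-2)) + 89 = 141*(-18 + 0² + 3*0) + 89 = 141*(-18 + 0 + 0) + 89 = 141*(-18) + 89 = -2538 + 89 = -2449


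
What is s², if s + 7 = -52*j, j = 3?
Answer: 26569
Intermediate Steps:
s = -163 (s = -7 - 52*3 = -7 - 156 = -163)
s² = (-163)² = 26569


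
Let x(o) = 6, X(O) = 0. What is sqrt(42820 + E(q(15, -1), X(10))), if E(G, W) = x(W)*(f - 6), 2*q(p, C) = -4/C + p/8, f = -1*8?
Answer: 4*sqrt(2671) ≈ 206.73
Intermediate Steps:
f = -8
q(p, C) = -2/C + p/16 (q(p, C) = (-4/C + p/8)/2 = -2/C + p/16)
E(G, W) = -84 (E(G, W) = 6*(-8 - 6) = 6*(-14) = -84)
sqrt(42820 + E(q(15, -1), X(10))) = sqrt(42820 - 84) = sqrt(42736) = 4*sqrt(2671)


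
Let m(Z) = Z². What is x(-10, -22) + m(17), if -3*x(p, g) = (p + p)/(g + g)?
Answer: 9532/33 ≈ 288.85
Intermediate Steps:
x(p, g) = -p/(3*g) (x(p, g) = -(p + p)/(3*(g + g)) = -2*p/(3*(2*g)) = -2*p*1/(2*g)/3 = -p/(3*g))
x(-10, -22) + m(17) = -⅓*(-10)/(-22) + 17² = -⅓*(-10)*(-1/22) + 289 = -5/33 + 289 = 9532/33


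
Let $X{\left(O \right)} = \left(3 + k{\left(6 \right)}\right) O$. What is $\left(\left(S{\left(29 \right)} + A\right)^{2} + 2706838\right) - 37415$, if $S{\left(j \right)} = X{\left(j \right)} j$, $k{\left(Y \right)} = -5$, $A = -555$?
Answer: $7673592$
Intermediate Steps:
$X{\left(O \right)} = - 2 O$ ($X{\left(O \right)} = \left(3 - 5\right) O = - 2 O$)
$S{\left(j \right)} = - 2 j^{2}$ ($S{\left(j \right)} = - 2 j j = - 2 j^{2}$)
$\left(\left(S{\left(29 \right)} + A\right)^{2} + 2706838\right) - 37415 = \left(\left(- 2 \cdot 29^{2} - 555\right)^{2} + 2706838\right) - 37415 = \left(\left(\left(-2\right) 841 - 555\right)^{2} + 2706838\right) - 37415 = \left(\left(-1682 - 555\right)^{2} + 2706838\right) - 37415 = \left(\left(-2237\right)^{2} + 2706838\right) - 37415 = \left(5004169 + 2706838\right) - 37415 = 7711007 - 37415 = 7673592$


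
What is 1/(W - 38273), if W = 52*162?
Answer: -1/29849 ≈ -3.3502e-5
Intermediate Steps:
W = 8424
1/(W - 38273) = 1/(8424 - 38273) = 1/(-29849) = -1/29849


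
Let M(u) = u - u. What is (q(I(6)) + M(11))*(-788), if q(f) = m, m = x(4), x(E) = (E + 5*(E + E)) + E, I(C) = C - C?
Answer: -37824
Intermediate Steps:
M(u) = 0
I(C) = 0
x(E) = 12*E (x(E) = (E + 5*(2*E)) + E = (E + 10*E) + E = 11*E + E = 12*E)
m = 48 (m = 12*4 = 48)
q(f) = 48
(q(I(6)) + M(11))*(-788) = (48 + 0)*(-788) = 48*(-788) = -37824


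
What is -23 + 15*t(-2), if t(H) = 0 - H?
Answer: 7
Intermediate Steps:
t(H) = -H
-23 + 15*t(-2) = -23 + 15*(-1*(-2)) = -23 + 15*2 = -23 + 30 = 7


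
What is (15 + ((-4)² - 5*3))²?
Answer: 256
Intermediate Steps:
(15 + ((-4)² - 5*3))² = (15 + (16 - 15))² = (15 + 1)² = 16² = 256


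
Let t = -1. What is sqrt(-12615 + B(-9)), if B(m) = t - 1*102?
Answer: I*sqrt(12718) ≈ 112.77*I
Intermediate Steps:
B(m) = -103 (B(m) = -1 - 1*102 = -1 - 102 = -103)
sqrt(-12615 + B(-9)) = sqrt(-12615 - 103) = sqrt(-12718) = I*sqrt(12718)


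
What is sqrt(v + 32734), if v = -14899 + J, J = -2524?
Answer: sqrt(15311) ≈ 123.74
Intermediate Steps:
v = -17423 (v = -14899 - 2524 = -17423)
sqrt(v + 32734) = sqrt(-17423 + 32734) = sqrt(15311)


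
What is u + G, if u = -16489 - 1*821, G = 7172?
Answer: -10138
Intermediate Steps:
u = -17310 (u = -16489 - 821 = -17310)
u + G = -17310 + 7172 = -10138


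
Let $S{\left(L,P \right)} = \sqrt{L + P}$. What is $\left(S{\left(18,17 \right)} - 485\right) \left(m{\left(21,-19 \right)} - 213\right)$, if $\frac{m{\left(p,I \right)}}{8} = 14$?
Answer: $48985 - 101 \sqrt{35} \approx 48388.0$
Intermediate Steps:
$m{\left(p,I \right)} = 112$ ($m{\left(p,I \right)} = 8 \cdot 14 = 112$)
$\left(S{\left(18,17 \right)} - 485\right) \left(m{\left(21,-19 \right)} - 213\right) = \left(\sqrt{18 + 17} - 485\right) \left(112 - 213\right) = \left(\sqrt{35} - 485\right) \left(-101\right) = \left(-485 + \sqrt{35}\right) \left(-101\right) = 48985 - 101 \sqrt{35}$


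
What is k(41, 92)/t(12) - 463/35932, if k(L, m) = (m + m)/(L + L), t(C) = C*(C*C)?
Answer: -1843555/159106896 ≈ -0.011587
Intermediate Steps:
t(C) = C³ (t(C) = C*C² = C³)
k(L, m) = m/L (k(L, m) = (2*m)/((2*L)) = (2*m)*(1/(2*L)) = m/L)
k(41, 92)/t(12) - 463/35932 = (92/41)/(12³) - 463/35932 = (92*(1/41))/1728 - 463*1/35932 = (92/41)*(1/1728) - 463/35932 = 23/17712 - 463/35932 = -1843555/159106896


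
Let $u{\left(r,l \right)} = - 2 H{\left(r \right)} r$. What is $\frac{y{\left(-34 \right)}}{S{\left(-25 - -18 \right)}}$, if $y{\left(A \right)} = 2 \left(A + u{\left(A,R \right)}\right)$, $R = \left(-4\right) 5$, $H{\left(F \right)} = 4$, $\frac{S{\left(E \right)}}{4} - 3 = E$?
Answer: $- \frac{119}{4} \approx -29.75$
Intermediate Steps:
$S{\left(E \right)} = 12 + 4 E$
$R = -20$
$u{\left(r,l \right)} = - 8 r$ ($u{\left(r,l \right)} = \left(-2\right) 4 r = - 8 r$)
$y{\left(A \right)} = - 14 A$ ($y{\left(A \right)} = 2 \left(A - 8 A\right) = 2 \left(- 7 A\right) = - 14 A$)
$\frac{y{\left(-34 \right)}}{S{\left(-25 - -18 \right)}} = \frac{\left(-14\right) \left(-34\right)}{12 + 4 \left(-25 - -18\right)} = \frac{476}{12 + 4 \left(-25 + 18\right)} = \frac{476}{12 + 4 \left(-7\right)} = \frac{476}{12 - 28} = \frac{476}{-16} = 476 \left(- \frac{1}{16}\right) = - \frac{119}{4}$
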